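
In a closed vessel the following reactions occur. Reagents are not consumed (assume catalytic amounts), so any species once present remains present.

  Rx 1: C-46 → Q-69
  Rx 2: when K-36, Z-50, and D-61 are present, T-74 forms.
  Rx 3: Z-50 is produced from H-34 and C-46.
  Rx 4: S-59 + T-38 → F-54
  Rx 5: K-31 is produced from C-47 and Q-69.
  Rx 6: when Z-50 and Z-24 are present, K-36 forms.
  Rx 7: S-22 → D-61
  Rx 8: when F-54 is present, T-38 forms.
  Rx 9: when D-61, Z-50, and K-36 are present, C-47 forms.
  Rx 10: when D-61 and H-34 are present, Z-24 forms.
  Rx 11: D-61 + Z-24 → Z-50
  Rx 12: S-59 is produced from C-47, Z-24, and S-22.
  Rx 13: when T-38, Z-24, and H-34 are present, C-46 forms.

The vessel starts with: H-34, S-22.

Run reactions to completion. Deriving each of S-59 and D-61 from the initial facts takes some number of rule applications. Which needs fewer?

D-61

D-61: S-22 present → D-61 forms (Rx 7). [1 rule application]
S-59: S-22 present → D-61 forms (Rx 7). D-61 and H-34 present → Z-24 forms (Rx 10). D-61 and Z-24 present → Z-50 forms (Rx 11). Z-50 and Z-24 present → K-36 forms (Rx 6). D-61, Z-50, and K-36 present → C-47 forms (Rx 9). C-47, Z-24, and S-22 present → S-59 forms (Rx 12). [6 rule applications]
D-61 needs fewer.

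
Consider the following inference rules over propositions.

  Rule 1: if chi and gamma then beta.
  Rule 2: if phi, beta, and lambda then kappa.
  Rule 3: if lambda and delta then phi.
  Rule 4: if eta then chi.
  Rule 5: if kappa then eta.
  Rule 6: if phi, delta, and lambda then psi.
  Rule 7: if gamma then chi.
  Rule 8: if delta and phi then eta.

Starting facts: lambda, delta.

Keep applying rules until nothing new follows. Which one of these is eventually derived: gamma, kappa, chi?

chi

From lambda and delta, Rule 3 gives phi.
From delta and phi, Rule 8 gives eta.
eta holds, so chi follows (Rule 4).
No rule produces gamma, and it is not given. kappa would need phi, beta, and lambda (Rule 2), but beta is never established.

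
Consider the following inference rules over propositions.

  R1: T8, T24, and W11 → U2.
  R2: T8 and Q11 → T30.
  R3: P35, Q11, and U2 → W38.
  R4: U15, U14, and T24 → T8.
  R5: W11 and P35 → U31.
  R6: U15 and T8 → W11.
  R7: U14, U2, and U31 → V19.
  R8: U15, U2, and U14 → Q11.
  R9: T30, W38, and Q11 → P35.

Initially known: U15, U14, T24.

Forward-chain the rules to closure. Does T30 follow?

Yes

U15, U14, and T24 hold, so T8 follows (R4).
From U15 and T8, R6 gives W11.
T8, T24, and W11 hold, so U2 follows (R1).
From U15, U2, and U14, R8 gives Q11.
T8 and Q11 hold, so T30 follows (R2).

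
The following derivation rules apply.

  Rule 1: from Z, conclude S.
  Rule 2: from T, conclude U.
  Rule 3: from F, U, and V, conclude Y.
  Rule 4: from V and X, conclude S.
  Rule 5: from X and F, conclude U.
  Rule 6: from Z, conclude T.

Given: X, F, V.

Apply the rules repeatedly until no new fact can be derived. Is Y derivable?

Yes

X and F hold, so U follows (Rule 5).
From F, U, and V, Rule 3 gives Y.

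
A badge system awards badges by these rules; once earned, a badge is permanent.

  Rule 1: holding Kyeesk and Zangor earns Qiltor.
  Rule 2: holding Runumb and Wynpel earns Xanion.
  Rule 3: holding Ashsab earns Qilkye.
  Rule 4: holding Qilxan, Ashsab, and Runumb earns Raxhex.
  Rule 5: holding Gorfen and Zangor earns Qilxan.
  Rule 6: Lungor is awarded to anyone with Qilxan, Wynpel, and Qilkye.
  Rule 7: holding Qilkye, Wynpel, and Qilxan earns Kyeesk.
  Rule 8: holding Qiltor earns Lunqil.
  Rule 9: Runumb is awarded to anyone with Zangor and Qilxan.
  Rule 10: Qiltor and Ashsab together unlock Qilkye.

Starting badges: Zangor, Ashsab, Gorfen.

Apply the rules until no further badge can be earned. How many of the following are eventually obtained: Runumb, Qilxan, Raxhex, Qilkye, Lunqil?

4

With Gorfen and Zangor, Qilxan is earned (Rule 5).
With Ashsab, Qilkye is earned (Rule 3).
With Zangor and Qilxan, Runumb is earned (Rule 9).
With Qilxan, Ashsab, and Runumb, Raxhex is earned (Rule 4).
Runumb: reached.
Qilxan: reached.
Raxhex: reached.
Qilkye: reached.
Lunqil would need Qiltor (Rule 8), but Qiltor is never earned.
Reached: Runumb, Qilxan, Raxhex, and Qilkye — 4 of the 5.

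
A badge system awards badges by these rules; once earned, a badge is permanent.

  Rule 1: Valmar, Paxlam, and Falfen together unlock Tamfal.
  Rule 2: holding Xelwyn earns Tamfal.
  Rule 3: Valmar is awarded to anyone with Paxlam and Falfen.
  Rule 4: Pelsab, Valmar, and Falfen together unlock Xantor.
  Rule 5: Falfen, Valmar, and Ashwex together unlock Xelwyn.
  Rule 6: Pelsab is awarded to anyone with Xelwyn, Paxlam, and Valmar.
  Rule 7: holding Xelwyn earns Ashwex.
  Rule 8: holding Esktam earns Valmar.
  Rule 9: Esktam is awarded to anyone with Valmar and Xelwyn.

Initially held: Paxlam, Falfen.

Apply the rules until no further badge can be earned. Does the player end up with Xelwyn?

Xelwyn would need Falfen, Valmar, and Ashwex (Rule 5), but Ashwex is never earned.

No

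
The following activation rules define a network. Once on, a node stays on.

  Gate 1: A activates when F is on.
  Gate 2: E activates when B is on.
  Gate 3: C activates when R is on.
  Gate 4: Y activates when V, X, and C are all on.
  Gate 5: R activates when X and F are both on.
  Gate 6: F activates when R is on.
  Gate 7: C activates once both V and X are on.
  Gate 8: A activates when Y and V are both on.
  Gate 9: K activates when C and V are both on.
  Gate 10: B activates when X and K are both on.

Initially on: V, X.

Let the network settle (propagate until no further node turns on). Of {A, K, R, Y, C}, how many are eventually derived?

4

V and X are on, so C activates (Gate 7).
Gate 9: C and V on → K on.
V, X, and C are on, so Y activates (Gate 4).
Gate 8: Y and V on → A on.
A: reached.
K: reached.
R would need X and F (Gate 5), but F never turns on.
Y: reached.
C: reached.
Reached: A, K, Y, and C — 4 of the 5.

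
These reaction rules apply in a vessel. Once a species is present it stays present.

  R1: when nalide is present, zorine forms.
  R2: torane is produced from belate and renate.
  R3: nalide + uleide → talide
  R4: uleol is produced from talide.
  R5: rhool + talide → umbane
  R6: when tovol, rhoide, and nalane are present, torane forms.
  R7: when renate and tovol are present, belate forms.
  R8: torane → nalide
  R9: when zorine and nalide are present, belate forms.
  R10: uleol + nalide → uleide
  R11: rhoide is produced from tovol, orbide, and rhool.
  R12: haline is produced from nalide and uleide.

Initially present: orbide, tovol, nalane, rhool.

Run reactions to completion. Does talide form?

No

talide would need nalide and uleide (R3), but uleide never forms.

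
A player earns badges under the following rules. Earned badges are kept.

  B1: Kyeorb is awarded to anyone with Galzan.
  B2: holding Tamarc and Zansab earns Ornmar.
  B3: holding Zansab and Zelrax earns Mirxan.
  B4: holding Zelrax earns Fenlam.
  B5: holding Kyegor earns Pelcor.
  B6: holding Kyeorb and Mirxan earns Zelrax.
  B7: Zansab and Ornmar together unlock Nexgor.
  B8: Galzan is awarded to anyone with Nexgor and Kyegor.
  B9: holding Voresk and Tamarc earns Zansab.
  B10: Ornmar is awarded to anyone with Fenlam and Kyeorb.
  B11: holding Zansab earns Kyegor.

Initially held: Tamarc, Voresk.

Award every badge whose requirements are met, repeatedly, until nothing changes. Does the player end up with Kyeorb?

Yes

With Voresk and Tamarc, Zansab is earned (B9).
With Tamarc and Zansab, Ornmar is earned (B2).
With Zansab, Kyegor is earned (B11).
With Zansab and Ornmar, Nexgor is earned (B7).
With Nexgor and Kyegor, Galzan is earned (B8).
With Galzan, Kyeorb is earned (B1).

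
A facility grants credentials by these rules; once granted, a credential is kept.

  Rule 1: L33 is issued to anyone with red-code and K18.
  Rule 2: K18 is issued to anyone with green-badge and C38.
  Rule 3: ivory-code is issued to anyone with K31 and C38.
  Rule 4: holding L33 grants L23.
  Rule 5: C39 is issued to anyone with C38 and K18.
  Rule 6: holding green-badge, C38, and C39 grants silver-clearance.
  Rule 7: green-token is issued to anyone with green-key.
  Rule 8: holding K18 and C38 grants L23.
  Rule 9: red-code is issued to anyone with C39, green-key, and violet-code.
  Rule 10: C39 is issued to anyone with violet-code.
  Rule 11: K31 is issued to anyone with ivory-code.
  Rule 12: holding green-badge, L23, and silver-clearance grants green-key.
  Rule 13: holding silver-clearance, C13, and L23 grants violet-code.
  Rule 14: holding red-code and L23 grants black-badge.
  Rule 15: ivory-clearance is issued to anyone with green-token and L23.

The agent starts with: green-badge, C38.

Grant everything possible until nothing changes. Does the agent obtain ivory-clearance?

Holding green-badge and C38 grants K18 (Rule 2).
Holding K18 and C38 grants L23 (Rule 8).
Holding C38 and K18 grants C39 (Rule 5).
Holding green-badge, C38, and C39 grants silver-clearance (Rule 6).
Holding green-badge, L23, and silver-clearance grants green-key (Rule 12).
Holding green-key grants green-token (Rule 7).
Holding green-token and L23 grants ivory-clearance (Rule 15).

Yes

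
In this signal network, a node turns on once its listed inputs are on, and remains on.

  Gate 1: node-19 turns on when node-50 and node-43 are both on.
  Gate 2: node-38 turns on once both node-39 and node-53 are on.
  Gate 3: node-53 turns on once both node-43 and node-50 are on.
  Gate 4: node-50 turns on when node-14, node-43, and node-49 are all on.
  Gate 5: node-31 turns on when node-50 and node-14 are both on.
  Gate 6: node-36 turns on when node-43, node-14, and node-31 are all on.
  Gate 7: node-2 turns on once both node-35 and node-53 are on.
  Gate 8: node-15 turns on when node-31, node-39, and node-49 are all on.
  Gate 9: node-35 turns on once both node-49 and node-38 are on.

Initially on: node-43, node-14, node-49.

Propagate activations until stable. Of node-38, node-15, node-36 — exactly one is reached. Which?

node-14, node-43, and node-49 are on, so node-50 turns on (Gate 4).
node-50 and node-14 are on, so node-31 turns on (Gate 5).
node-43, node-14, and node-31 are on, so node-36 turns on (Gate 6).
node-38 would need node-39 and node-53 (Gate 2), but node-39 never turns on. node-15 would need node-31, node-39, and node-49 (Gate 8), but node-39 never turns on.

node-36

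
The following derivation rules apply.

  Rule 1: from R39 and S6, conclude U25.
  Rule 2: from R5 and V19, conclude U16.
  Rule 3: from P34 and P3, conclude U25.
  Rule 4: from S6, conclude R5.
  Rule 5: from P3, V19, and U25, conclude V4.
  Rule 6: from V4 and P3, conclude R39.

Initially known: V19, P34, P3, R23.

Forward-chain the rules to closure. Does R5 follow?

No

R5 would need S6 (Rule 4), but S6 is never established.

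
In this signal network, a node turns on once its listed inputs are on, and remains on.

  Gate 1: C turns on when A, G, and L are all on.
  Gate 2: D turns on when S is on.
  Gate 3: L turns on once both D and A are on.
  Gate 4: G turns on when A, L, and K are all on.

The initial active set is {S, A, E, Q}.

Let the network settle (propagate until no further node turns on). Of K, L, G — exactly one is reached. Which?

Gate 2: S on → D on.
D and A are on, so L turns on (Gate 3).
No rule produces K, and it is not given. G would need A, L, and K (Gate 4), but K never turns on.

L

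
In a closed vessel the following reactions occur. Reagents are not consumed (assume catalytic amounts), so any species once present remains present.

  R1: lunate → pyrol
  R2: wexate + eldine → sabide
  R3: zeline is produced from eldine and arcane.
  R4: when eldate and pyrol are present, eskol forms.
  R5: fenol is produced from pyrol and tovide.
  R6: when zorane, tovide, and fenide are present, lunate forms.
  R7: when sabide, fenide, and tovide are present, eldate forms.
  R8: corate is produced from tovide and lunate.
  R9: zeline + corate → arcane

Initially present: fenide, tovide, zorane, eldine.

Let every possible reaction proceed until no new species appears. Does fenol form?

Yes

zorane, tovide, and fenide present → lunate forms (R6).
lunate present → pyrol forms (R1).
pyrol and tovide present → fenol forms (R5).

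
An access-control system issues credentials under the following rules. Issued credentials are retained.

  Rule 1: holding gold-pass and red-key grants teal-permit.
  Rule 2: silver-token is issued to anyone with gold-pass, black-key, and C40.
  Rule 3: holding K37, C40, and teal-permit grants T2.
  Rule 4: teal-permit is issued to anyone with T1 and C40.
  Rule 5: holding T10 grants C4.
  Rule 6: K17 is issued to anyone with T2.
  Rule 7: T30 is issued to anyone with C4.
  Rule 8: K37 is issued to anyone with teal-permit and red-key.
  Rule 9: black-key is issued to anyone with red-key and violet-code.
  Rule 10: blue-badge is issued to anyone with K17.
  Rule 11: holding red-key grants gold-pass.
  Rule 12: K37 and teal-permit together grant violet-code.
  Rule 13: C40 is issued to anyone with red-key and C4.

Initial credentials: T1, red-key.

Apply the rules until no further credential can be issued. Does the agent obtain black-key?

Holding red-key grants gold-pass (Rule 11).
Holding gold-pass and red-key grants teal-permit (Rule 1).
Holding teal-permit and red-key grants K37 (Rule 8).
Holding K37 and teal-permit grants violet-code (Rule 12).
Holding red-key and violet-code grants black-key (Rule 9).

Yes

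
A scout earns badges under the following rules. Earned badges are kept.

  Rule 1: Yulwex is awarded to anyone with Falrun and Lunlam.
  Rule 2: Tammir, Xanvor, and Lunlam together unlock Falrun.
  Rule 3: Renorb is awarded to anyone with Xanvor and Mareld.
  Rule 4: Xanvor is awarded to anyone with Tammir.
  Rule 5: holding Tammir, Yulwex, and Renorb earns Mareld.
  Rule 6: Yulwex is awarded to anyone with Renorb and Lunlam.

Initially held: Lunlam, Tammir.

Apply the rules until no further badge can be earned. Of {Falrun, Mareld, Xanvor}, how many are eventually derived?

With Tammir, Xanvor is earned (Rule 4).
With Tammir, Xanvor, and Lunlam, Falrun is earned (Rule 2).
Falrun: reached.
Mareld would need Tammir, Yulwex, and Renorb (Rule 5), but Renorb is never earned.
Xanvor: reached.
Reached: Falrun and Xanvor — 2 of the 3.

2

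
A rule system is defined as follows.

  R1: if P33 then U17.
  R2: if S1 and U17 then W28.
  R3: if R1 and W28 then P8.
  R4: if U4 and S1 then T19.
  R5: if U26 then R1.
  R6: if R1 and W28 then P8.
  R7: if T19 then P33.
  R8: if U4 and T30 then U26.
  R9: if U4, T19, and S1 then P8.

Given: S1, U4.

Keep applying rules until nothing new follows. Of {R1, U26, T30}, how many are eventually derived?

R1 would need U26 (R5), but U26 is never established.
U26 would need U4 and T30 (R8), but T30 is never established.
No rule produces T30, and it is not given.
None of the 3 are reached.

0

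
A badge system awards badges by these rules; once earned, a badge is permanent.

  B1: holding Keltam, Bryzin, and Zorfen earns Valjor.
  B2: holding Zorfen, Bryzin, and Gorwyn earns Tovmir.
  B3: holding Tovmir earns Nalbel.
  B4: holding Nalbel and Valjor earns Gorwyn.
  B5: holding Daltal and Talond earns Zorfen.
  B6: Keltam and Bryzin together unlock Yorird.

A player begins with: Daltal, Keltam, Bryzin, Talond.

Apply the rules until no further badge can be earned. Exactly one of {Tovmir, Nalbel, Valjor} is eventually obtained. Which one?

Valjor

With Daltal and Talond, Zorfen is earned (B5).
With Keltam, Bryzin, and Zorfen, Valjor is earned (B1).
Nalbel would need Tovmir (B3), but Tovmir is never earned. Tovmir would need Zorfen, Bryzin, and Gorwyn (B2), but Gorwyn is never earned.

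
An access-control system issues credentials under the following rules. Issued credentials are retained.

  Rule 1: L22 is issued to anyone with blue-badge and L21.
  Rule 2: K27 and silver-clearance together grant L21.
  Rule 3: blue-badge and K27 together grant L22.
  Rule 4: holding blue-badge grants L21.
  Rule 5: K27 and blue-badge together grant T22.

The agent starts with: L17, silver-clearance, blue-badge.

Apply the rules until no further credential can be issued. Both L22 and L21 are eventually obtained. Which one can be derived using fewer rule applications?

L21

L21: Holding blue-badge grants L21 (Rule 4). [1 rule application]
L22: Holding blue-badge grants L21 (Rule 4). Holding blue-badge and L21 grants L22 (Rule 1). [2 rule applications]
L21 needs fewer.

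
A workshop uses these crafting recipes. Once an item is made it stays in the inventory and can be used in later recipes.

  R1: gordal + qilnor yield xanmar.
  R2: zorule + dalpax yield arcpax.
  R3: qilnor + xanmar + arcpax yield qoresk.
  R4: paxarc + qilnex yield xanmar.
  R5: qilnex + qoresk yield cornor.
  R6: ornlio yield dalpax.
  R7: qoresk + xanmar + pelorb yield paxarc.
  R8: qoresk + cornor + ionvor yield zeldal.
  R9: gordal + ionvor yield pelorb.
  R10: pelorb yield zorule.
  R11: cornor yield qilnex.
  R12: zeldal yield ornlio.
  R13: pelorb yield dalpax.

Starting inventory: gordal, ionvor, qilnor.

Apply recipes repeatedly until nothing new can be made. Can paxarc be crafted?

gordal + ionvor → pelorb (R9).
gordal + qilnor → xanmar (R1).
Using R13, pelorb makes dalpax.
Using R10, pelorb makes zorule.
Using R2, zorule and dalpax make arcpax.
Using R3, qilnor, xanmar, and arcpax make qoresk.
Using R7, qoresk, xanmar, and pelorb make paxarc.

Yes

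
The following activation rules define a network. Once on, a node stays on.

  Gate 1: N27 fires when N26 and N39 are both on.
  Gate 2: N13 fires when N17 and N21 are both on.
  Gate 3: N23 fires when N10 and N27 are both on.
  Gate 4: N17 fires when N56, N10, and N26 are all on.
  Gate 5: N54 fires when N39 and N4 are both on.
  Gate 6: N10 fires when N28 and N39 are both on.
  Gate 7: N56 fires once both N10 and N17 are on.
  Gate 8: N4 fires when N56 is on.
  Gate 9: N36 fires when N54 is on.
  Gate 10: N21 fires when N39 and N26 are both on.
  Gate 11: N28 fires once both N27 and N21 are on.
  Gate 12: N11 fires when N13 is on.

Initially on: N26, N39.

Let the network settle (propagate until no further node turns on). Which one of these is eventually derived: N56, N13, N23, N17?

N26 and N39 are on, so N27 fires (Gate 1).
N39 and N26 are on, so N21 fires (Gate 10).
Gate 11: N27 and N21 on → N28 on.
Gate 6: N28 and N39 on → N10 on.
Gate 3: N10 and N27 on → N23 on.
N13 would need N17 and N21 (Gate 2), but N17 never turns on. N56 would need N10 and N17 (Gate 7), but N17 never turns on. N17 would need N56, N10, and N26 (Gate 4), but N56 never turns on.

N23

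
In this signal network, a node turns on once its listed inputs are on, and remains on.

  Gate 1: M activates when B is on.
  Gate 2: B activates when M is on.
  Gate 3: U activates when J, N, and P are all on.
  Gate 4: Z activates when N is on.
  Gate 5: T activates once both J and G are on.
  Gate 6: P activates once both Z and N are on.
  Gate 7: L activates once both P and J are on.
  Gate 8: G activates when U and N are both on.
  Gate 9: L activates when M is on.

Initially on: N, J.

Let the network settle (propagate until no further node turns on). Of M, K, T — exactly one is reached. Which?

T

N is on, so Z activates (Gate 4).
Gate 6: Z and N on → P on.
Gate 3: J, N, and P on → U on.
Gate 8: U and N on → G on.
Gate 5: J and G on → T on.
M would need B (Gate 1), but B never turns on. No rule produces K, and it is not given.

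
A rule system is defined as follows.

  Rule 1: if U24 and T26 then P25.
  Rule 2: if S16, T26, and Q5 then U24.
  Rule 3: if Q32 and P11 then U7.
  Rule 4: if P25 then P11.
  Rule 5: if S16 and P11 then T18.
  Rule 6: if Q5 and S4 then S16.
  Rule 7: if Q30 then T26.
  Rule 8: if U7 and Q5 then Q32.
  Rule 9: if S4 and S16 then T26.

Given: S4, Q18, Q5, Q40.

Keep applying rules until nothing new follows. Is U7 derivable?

No

U7 would need Q32 and P11 (Rule 3), but Q32 is never established.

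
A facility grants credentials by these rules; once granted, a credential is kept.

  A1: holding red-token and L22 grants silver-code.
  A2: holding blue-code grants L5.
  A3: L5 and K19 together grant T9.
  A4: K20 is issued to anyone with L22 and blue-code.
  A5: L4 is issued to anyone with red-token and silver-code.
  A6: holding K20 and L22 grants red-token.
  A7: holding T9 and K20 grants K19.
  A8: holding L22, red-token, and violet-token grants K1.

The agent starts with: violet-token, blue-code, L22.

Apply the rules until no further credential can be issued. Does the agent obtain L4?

Yes

Holding L22 and blue-code grants K20 (A4).
Holding K20 and L22 grants red-token (A6).
Holding red-token and L22 grants silver-code (A1).
Holding red-token and silver-code grants L4 (A5).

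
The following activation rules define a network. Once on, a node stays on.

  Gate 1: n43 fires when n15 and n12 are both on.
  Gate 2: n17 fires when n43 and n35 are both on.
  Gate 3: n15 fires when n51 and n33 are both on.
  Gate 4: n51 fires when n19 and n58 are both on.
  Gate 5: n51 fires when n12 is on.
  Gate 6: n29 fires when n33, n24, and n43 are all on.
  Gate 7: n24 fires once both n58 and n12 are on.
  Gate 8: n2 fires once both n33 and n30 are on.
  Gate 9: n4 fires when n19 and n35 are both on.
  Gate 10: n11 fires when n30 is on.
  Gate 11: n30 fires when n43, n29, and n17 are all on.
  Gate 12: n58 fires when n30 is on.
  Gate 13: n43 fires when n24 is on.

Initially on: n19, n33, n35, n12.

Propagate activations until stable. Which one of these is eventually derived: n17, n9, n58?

n17

Gate 5: n12 on → n51 on.
n51 and n33 are on, so n15 fires (Gate 3).
n15 and n12 are on, so n43 fires (Gate 1).
Gate 2: n43 and n35 on → n17 on.
n58 would need n30 (Gate 12), but n30 never turns on. No rule produces n9, and it is not given.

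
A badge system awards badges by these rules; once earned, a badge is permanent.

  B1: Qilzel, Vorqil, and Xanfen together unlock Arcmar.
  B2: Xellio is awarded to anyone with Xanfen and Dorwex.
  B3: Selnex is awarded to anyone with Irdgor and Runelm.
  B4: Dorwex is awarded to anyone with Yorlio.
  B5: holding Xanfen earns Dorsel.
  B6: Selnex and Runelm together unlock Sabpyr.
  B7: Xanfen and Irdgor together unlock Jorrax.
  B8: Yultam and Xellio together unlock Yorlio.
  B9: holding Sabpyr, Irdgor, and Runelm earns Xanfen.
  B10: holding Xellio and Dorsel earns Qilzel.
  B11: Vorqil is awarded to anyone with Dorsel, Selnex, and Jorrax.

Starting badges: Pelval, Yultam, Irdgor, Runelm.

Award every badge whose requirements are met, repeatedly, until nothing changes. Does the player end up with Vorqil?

With Irdgor and Runelm, Selnex is earned (B3).
With Selnex and Runelm, Sabpyr is earned (B6).
With Sabpyr, Irdgor, and Runelm, Xanfen is earned (B9).
With Xanfen and Irdgor, Jorrax is earned (B7).
With Xanfen, Dorsel is earned (B5).
With Dorsel, Selnex, and Jorrax, Vorqil is earned (B11).

Yes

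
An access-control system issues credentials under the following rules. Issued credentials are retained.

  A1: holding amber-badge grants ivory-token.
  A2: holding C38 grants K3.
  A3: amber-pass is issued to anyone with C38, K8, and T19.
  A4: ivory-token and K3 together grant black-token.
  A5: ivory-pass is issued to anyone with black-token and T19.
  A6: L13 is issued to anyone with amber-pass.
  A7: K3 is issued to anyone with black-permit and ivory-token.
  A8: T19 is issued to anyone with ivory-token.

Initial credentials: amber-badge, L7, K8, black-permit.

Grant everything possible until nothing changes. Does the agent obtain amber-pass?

No

amber-pass would need C38, K8, and T19 (A3), but C38 is never granted.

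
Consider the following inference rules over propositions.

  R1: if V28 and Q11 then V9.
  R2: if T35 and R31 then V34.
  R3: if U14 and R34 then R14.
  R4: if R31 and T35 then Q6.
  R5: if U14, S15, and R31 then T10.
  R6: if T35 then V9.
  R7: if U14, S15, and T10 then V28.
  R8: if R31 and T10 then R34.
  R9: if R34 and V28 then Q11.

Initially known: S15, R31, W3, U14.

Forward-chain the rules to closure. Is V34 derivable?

V34 would need T35 and R31 (R2), but T35 is never established.

No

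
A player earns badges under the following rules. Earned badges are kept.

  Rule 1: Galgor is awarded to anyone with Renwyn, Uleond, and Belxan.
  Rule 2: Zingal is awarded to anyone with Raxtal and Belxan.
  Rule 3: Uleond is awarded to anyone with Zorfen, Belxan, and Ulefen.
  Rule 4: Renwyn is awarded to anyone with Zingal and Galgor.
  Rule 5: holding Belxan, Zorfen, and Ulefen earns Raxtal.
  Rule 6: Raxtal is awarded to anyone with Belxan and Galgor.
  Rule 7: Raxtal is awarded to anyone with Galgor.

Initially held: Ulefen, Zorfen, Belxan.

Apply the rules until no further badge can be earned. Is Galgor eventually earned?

No

Galgor would need Renwyn, Uleond, and Belxan (Rule 1), but Renwyn is never earned.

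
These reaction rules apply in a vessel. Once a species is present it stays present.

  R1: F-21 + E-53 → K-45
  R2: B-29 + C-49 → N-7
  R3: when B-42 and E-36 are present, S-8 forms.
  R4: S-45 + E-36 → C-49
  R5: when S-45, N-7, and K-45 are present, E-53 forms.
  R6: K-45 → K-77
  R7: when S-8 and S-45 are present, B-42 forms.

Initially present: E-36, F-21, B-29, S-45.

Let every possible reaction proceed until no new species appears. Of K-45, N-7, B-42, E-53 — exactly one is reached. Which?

S-45 and E-36 present → C-49 forms (R4).
B-29 and C-49 present → N-7 forms (R2).
B-42 would need S-8 and S-45 (R7), but S-8 never forms. E-53 would need S-45, N-7, and K-45 (R5), but K-45 never forms. K-45 would need F-21 and E-53 (R1), but E-53 never forms.

N-7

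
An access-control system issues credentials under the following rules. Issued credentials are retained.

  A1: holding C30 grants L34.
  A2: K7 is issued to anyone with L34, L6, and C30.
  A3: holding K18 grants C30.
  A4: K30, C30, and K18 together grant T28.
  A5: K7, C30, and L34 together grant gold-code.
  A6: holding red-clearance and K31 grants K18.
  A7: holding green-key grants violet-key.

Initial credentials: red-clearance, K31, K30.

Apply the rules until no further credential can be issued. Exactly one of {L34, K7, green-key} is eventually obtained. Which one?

Holding red-clearance and K31 grants K18 (A6).
Holding K18 grants C30 (A3).
Holding C30 grants L34 (A1).
K7 would need L34, L6, and C30 (A2), but L6 is never granted. No rule produces green-key, and it is not given.

L34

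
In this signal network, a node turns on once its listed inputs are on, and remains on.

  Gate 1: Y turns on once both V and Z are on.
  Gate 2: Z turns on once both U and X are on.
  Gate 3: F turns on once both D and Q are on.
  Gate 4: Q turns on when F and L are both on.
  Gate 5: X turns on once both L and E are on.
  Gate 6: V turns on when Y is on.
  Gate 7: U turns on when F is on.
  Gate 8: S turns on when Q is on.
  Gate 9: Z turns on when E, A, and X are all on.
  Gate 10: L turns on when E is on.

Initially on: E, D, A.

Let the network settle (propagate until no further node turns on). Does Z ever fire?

Yes

Gate 10: E on → L on.
Gate 5: L and E on → X on.
Gate 9: E, A, and X on → Z on.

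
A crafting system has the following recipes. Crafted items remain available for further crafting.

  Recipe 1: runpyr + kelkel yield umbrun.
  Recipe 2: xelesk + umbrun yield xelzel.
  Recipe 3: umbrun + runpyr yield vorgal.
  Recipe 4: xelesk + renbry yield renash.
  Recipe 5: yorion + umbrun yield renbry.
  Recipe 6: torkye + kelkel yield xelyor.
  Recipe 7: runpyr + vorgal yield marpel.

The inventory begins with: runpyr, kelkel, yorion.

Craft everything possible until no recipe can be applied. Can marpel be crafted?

Yes

Using Recipe 1, runpyr and kelkel make umbrun.
umbrun + runpyr → vorgal (Recipe 3).
Using Recipe 7, runpyr and vorgal make marpel.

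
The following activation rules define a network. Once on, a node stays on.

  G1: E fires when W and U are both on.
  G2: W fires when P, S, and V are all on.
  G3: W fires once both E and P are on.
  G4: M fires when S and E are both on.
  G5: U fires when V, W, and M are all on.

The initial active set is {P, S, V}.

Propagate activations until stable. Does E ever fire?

No

E would need W and U (G1), but U never turns on.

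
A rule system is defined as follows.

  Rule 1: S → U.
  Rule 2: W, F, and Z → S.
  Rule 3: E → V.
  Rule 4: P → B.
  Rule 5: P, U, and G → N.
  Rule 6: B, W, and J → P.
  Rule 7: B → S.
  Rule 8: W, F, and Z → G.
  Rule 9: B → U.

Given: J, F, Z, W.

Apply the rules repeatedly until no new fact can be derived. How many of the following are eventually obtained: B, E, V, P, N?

B would need P (Rule 4), but P is never established.
No rule produces E, and it is not given.
V would need E (Rule 3), but E is never established.
P would need B, W, and J (Rule 6), but B is never established.
N would need P, U, and G (Rule 5), but P is never established.
None of the 5 are reached.

0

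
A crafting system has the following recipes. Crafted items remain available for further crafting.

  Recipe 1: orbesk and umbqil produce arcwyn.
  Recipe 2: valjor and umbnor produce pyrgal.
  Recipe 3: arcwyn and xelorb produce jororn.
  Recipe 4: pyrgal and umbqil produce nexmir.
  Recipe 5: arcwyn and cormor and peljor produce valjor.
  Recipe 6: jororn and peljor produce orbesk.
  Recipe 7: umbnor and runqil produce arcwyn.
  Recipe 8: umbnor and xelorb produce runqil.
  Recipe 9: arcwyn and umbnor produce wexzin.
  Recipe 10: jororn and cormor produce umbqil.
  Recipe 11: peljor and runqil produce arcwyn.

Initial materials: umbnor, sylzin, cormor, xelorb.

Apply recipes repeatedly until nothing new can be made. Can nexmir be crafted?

nexmir would need pyrgal and umbqil (Recipe 4), but pyrgal is never obtained.

No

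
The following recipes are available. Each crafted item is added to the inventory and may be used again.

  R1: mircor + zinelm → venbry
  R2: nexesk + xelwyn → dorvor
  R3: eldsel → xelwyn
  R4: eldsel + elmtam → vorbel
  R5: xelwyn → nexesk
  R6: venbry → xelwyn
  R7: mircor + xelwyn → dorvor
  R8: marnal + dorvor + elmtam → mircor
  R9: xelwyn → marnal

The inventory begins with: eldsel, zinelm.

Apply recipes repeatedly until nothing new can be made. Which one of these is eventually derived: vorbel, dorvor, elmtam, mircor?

Using R3, eldsel makes xelwyn.
Using R5, xelwyn makes nexesk.
Using R2, nexesk and xelwyn make dorvor.
No rule produces elmtam, and it is not given. mircor would need marnal, dorvor, and elmtam (R8), but elmtam is never obtained. vorbel would need eldsel and elmtam (R4), but elmtam is never obtained.

dorvor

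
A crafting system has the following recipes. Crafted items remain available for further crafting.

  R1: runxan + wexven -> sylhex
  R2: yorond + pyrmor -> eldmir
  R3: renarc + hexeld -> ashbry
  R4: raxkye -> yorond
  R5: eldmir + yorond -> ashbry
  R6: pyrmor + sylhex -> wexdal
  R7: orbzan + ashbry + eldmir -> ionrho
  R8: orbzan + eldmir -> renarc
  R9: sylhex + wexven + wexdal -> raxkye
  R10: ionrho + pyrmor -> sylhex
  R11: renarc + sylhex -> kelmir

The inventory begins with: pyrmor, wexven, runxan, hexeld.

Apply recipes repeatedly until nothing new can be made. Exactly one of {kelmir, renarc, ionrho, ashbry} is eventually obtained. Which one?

ashbry

Using R1, runxan and wexven make sylhex.
Using R6, pyrmor and sylhex make wexdal.
Using R9, sylhex, wexven, and wexdal make raxkye.
Using R4, raxkye makes yorond.
Using R2, yorond and pyrmor make eldmir.
eldmir + yorond -> ashbry (R5).
kelmir would need renarc and sylhex (R11), but renarc is never obtained. renarc would need orbzan and eldmir (R8), but orbzan is never obtained. ionrho would need orbzan, ashbry, and eldmir (R7), but orbzan is never obtained.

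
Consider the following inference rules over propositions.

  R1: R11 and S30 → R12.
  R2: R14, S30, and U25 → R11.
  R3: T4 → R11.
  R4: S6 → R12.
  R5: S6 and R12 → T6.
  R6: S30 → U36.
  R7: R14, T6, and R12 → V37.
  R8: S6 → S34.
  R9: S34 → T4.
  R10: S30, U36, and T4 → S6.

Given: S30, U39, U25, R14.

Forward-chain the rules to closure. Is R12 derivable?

R14, S30, and U25 hold, so R11 follows (R2).
From R11 and S30, R1 gives R12.

Yes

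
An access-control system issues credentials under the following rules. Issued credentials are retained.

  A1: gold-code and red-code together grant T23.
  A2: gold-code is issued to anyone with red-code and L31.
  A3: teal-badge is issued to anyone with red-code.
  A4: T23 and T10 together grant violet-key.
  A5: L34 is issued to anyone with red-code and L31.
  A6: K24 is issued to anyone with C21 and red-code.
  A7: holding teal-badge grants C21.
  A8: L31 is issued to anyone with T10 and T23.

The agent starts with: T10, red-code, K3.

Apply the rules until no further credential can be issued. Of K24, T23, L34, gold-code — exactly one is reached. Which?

Holding red-code grants teal-badge (A3).
Holding teal-badge grants C21 (A7).
Holding C21 and red-code grants K24 (A6).
L34 would need red-code and L31 (A5), but L31 is never granted. T23 would need gold-code and red-code (A1), but gold-code is never granted. gold-code would need red-code and L31 (A2), but L31 is never granted.

K24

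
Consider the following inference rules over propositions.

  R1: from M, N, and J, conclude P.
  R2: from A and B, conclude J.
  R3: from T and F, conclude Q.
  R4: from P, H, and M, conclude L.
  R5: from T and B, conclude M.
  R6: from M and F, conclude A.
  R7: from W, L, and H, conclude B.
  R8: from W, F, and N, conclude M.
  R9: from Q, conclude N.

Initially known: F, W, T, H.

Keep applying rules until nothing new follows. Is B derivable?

B would need W, L, and H (R7), but L is never established.

No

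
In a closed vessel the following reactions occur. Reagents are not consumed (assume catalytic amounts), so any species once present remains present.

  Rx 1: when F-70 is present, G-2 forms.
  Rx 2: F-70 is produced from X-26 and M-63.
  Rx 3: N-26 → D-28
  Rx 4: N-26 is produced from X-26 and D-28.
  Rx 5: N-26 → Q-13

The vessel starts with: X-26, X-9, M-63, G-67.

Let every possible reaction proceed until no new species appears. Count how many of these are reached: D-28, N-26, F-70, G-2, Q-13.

2

X-26 and M-63 present → F-70 forms (Rx 2).
F-70 present → G-2 forms (Rx 1).
D-28 would need N-26 (Rx 3), but N-26 never forms.
N-26 would need X-26 and D-28 (Rx 4), but D-28 never forms.
F-70: reached.
G-2: reached.
Q-13 would need N-26 (Rx 5), but N-26 never forms.
Reached: F-70 and G-2 — 2 of the 5.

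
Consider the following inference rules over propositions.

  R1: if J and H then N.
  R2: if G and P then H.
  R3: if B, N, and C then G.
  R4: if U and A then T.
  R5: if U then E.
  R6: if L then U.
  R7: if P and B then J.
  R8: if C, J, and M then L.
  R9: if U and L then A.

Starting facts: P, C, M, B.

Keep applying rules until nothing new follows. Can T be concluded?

Yes

P and B hold, so J follows (R7).
C, J, and M hold, so L follows (R8).
From L, R6 gives U.
U and L hold, so A follows (R9).
From U and A, R4 gives T.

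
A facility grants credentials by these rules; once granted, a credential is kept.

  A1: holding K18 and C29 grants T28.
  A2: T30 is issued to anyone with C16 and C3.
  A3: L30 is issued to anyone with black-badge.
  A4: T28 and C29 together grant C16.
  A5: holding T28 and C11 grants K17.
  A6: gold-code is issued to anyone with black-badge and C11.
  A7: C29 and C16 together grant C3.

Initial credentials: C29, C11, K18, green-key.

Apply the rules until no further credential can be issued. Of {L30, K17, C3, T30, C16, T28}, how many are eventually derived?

5

Holding K18 and C29 grants T28 (A1).
Holding T28 and C11 grants K17 (A5).
Holding T28 and C29 grants C16 (A4).
Holding C29 and C16 grants C3 (A7).
Holding C16 and C3 grants T30 (A2).
L30 would need black-badge (A3), but black-badge is never granted.
K17: reached.
C3: reached.
T30: reached.
C16: reached.
T28: reached.
Reached: K17, C3, T30, C16, and T28 — 5 of the 6.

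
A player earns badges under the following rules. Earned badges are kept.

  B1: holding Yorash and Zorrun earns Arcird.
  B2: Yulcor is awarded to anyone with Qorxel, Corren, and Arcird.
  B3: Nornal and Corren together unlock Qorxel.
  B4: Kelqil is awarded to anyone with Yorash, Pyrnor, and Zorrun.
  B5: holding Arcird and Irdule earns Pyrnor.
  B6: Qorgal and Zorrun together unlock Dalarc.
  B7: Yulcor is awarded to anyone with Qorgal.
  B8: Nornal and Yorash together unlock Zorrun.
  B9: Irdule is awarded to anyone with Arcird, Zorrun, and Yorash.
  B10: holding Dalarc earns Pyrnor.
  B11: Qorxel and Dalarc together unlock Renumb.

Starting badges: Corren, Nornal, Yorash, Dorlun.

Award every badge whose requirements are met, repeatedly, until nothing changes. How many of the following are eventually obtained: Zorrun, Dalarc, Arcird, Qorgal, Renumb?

2

With Nornal and Yorash, Zorrun is earned (B8).
With Yorash and Zorrun, Arcird is earned (B1).
Zorrun: reached.
Dalarc would need Qorgal and Zorrun (B6), but Qorgal is never earned.
Arcird: reached.
No rule produces Qorgal, and it is not given.
Renumb would need Qorxel and Dalarc (B11), but Dalarc is never earned.
Reached: Zorrun and Arcird — 2 of the 5.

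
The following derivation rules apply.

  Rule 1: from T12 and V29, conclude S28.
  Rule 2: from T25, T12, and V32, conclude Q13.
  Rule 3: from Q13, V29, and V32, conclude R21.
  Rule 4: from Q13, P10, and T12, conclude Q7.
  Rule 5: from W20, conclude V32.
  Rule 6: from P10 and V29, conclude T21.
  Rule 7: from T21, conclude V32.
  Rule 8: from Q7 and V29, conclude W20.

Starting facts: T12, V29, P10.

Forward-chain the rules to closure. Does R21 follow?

R21 would need Q13, V29, and V32 (Rule 3), but Q13 is never established.

No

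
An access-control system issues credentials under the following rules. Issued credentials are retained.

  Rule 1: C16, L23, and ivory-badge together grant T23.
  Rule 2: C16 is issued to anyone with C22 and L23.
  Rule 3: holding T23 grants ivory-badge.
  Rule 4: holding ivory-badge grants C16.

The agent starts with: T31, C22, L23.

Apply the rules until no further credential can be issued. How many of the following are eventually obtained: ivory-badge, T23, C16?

1

Holding C22 and L23 grants C16 (Rule 2).
ivory-badge would need T23 (Rule 3), but T23 is never granted.
T23 would need C16, L23, and ivory-badge (Rule 1), but ivory-badge is never granted.
C16: reached.
Reached: C16 — 1 of the 3.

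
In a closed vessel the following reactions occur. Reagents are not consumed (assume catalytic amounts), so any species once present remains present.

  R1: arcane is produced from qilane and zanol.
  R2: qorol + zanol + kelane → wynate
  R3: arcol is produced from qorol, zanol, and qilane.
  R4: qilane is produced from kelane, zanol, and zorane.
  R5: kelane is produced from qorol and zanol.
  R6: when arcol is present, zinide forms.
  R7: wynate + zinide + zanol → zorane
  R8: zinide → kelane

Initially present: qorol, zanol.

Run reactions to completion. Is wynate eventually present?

Yes

qorol and zanol present → kelane forms (R5).
qorol, zanol, and kelane present → wynate forms (R2).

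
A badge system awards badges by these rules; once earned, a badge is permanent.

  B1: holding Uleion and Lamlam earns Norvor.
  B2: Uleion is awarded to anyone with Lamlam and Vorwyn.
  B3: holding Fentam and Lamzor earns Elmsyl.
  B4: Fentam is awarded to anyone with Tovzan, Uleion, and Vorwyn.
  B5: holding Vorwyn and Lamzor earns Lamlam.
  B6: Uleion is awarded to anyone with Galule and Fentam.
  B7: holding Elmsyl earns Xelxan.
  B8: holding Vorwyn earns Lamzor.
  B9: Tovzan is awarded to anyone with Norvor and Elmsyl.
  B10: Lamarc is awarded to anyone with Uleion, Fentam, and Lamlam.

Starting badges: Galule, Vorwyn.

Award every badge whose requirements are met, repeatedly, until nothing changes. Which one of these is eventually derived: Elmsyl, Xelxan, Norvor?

Norvor

With Vorwyn, Lamzor is earned (B8).
With Vorwyn and Lamzor, Lamlam is earned (B5).
With Lamlam and Vorwyn, Uleion is earned (B2).
With Uleion and Lamlam, Norvor is earned (B1).
Xelxan would need Elmsyl (B7), but Elmsyl is never earned. Elmsyl would need Fentam and Lamzor (B3), but Fentam is never earned.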